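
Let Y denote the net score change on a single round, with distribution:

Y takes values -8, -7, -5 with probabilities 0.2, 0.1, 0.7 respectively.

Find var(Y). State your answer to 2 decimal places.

1.56

E[Y] = (-8)(0.2) + (-7)(0.1) + (-5)(0.7) = -5.8
E[Y²] = (-8)²(0.2) + (-7)²(0.1) + (-5)²(0.7) = 35.2
var(Y) = E[Y²] − (E[Y])² = 35.2 − (-5.8)² = 1.56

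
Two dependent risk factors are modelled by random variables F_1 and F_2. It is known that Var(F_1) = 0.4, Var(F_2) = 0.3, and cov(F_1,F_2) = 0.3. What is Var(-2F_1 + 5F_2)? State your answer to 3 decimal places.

Var(-2F_1 + 5F_2) = (-2)²·Var(F_1) + (5)²·Var(F_2) + 2·(-2)·(5)·cov(F_1,F_2)
= 4·0.4 + 25·0.3 + -20·0.3 = 3.1

3.100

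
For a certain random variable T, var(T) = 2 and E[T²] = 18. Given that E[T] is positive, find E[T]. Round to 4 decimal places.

4.0000

(E[T])² = E[T²] − var(T) = 18 − 2 = 16
E[T] = √16 = 4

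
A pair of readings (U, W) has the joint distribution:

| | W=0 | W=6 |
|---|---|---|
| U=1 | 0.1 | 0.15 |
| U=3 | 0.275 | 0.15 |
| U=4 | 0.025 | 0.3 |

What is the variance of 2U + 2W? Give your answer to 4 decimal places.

44.7775

E[U] = 2.825,  E[W] = 3.6,  E[UW] = 10.8
var(U) = 9.275 − (2.825)² = 1.294375;  var(W) = 21.6 − (3.6)² = 8.64
Cov(U,W) = 10.8 − (2.825)(3.6) = 0.63
var(2U + 2W) = (2)²·1.294375 + (2)²·8.64 + 2·(2)·(2)·0.63 = 44.7775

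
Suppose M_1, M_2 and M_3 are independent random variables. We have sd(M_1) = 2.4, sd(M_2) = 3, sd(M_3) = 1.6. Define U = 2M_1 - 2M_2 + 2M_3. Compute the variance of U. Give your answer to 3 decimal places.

69.280

V(M_1) = 5.76, V(M_2) = 9, V(M_3) = 2.56
By independence, V(U) = (2)²V(M_1) + (-2)²V(M_2) + (2)²V(M_3)
= (2)²·5.76 + (-2)²·9 + (2)²·2.56 = 69.28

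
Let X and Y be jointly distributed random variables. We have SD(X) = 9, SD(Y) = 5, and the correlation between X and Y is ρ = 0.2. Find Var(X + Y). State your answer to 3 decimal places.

124.000

Var(X) = (9)² = 81;  Var(Y) = (5)² = 25
Cov(X,Y) = ρ·SD(X)·SD(Y) = 0.2·9·5 = 9
Var(X + Y) = (1)²·Var(X) + (1)²·Var(Y) + 2·(1)·(1)·Cov(X,Y)
= 1·81 + 1·25 + 2·9 = 124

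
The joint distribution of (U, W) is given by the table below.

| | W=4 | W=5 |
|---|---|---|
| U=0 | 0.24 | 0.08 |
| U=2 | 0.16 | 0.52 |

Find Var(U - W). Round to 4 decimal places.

E[U] = 1.36,  E[W] = 4.6,  E[UW] = 6.48
Var(U) = 2.72 − (1.36)² = 0.8704;  Var(W) = 21.4 − (4.6)² = 0.24
Cov(U,W) = 6.48 − (1.36)(4.6) = 0.224
Var(U - W) = (1)²·0.8704 + (-1)²·0.24 + 2·(1)·(-1)·0.224 = 0.6624

0.6624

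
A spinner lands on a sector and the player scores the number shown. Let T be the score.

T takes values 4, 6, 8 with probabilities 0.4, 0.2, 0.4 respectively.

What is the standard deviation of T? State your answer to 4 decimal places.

1.7889

E[T] = (4)(0.4) + (6)(0.2) + (8)(0.4) = 6
E[T²] = (4)²(0.4) + (6)²(0.2) + (8)²(0.4) = 39.2
Var(T) = E[T²] − (E[T])² = 39.2 − (6)² = 3.2
SD(T) = √3.2 ≈ 1.7889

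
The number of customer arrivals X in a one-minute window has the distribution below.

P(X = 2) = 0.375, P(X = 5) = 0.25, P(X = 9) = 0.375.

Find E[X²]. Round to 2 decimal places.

38.13

E[X²] = (2)²(0.375) + (5)²(0.25) + (9)²(0.375) = 38.125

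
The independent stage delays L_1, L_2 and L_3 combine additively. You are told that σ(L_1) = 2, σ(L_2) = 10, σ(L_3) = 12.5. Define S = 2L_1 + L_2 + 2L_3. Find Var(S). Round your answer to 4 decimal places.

Var(L_1) = 4, Var(L_2) = 100, Var(L_3) = 156.25
By independence, Var(S) = (2)²Var(L_1) + (1)²Var(L_2) + (2)²Var(L_3)
= (2)²·4 + (1)²·100 + (2)²·156.25 = 741

741.0000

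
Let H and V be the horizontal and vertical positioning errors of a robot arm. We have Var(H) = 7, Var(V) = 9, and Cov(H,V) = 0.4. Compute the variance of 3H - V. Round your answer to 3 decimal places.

Var(3H - V) = (3)²·Var(H) + (-1)²·Var(V) + 2·(3)·(-1)·Cov(H,V)
= 9·7 + 1·9 + -6·0.4 = 69.6

69.600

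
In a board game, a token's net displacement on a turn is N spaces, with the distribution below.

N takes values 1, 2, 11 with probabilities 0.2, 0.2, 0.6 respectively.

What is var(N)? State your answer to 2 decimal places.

21.76

E[N] = (1)(0.2) + (2)(0.2) + (11)(0.6) = 7.2
E[N²] = (1)²(0.2) + (2)²(0.2) + (11)²(0.6) = 73.6
var(N) = E[N²] − (E[N])² = 73.6 − (7.2)² = 21.76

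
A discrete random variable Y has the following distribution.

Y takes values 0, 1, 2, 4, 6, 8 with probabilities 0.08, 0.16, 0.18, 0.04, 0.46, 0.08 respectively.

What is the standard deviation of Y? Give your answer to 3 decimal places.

E[Y] = (0)(0.08) + (1)(0.16) + (2)(0.18) + (4)(0.04) + (6)(0.46) + (8)(0.08) = 4.08
E[Y²] = (0)²(0.08) + (1)²(0.16) + (2)²(0.18) + (4)²(0.04) + (6)²(0.46) + (8)²(0.08) = 23.2
var(Y) = E[Y²] − (E[Y])² = 23.2 − (4.08)² = 6.5536
SD(Y) = √6.5536 ≈ 2.560

2.560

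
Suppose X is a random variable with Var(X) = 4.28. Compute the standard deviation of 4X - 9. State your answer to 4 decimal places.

8.2753

Var(4X - 9) = (4)²·4.28 = 68.48
sd(4X - 9) = √68.48 ≈ 8.2753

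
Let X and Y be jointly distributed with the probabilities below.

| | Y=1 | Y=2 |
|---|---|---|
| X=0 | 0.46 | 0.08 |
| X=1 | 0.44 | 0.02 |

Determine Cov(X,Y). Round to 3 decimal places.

E[X] = 0.46,  E[Y] = 1.1
E[XY] = 0.48
Cov(X,Y) = E[XY] − E[X]E[Y] = 0.48 − (0.46)(1.1) = -0.026

-0.026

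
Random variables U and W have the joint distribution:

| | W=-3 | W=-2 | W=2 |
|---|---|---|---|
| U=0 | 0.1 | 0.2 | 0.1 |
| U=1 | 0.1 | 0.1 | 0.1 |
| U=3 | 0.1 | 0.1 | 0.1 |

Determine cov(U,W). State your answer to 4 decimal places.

0.1200

E[U] = 1.2,  E[W] = -1.1
E[UW] = -1.2
cov(U,W) = E[UW] − E[U]E[W] = -1.2 − (1.2)(-1.1) = 0.12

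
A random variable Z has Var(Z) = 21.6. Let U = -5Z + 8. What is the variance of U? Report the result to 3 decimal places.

Var(-5Z + 8) = (-5)²·Var(Z) = 25·21.6 = 540

540.000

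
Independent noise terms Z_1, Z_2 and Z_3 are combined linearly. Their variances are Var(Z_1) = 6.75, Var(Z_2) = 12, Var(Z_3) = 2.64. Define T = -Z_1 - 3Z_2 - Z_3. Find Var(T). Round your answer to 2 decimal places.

117.39

By independence, Var(T) = (-1)²Var(Z_1) + (-3)²Var(Z_2) + (-1)²Var(Z_3)
= (-1)²·6.75 + (-3)²·12 + (-1)²·2.64 = 117.39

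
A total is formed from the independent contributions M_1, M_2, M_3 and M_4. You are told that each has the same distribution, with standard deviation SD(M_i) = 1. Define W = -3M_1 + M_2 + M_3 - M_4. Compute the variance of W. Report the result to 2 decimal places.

V(M_i) = (1)² = 1
By independence, V(W) = (-3)²V(M_1) + (1)²V(M_2) + (1)²V(M_3) + (-1)²V(M_4)
= (-3)²·1 + (1)²·1 + (1)²·1 + (-1)²·1 = 12

12.00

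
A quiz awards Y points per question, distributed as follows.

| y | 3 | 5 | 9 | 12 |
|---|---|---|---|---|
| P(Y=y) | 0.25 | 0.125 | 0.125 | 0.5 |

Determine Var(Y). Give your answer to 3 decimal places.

15.250

E[Y] = (3)(0.25) + (5)(0.125) + (9)(0.125) + (12)(0.5) = 8.5
E[Y²] = (3)²(0.25) + (5)²(0.125) + (9)²(0.125) + (12)²(0.5) = 87.5
Var(Y) = E[Y²] − (E[Y])² = 87.5 − (8.5)² = 15.25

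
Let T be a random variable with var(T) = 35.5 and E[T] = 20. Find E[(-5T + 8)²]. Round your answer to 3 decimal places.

9351.500

E[-5T + 8] = -5·20 + 8 = -92
var(-5T + 8) = (-5)²·35.5 = 887.5
E[(-5T + 8)²] = var((-5T + 8)) + (E[(-5T + 8)])² = 887.5 + (-92)² = 9351.5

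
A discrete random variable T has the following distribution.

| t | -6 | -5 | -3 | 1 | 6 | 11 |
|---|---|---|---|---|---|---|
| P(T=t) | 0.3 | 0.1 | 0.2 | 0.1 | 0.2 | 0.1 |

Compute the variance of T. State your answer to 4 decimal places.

E[T] = (-6)(0.3) + (-5)(0.1) + (-3)(0.2) + (1)(0.1) + (6)(0.2) + (11)(0.1) = -0.5
E[T²] = (-6)²(0.3) + (-5)²(0.1) + (-3)²(0.2) + (1)²(0.1) + (6)²(0.2) + (11)²(0.1) = 34.5
var(T) = E[T²] − (E[T])² = 34.5 − (-0.5)² = 34.25

34.2500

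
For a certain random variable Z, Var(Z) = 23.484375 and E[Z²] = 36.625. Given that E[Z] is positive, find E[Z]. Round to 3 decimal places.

3.625

(E[Z])² = E[Z²] − Var(Z) = 36.625 − 23.484375 = 13.140625
E[Z] = √13.140625 = 3.625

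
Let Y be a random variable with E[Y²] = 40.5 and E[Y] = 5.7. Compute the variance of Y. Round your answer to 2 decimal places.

8.01

V(Y) = 40.5 − (5.7)² = 8.01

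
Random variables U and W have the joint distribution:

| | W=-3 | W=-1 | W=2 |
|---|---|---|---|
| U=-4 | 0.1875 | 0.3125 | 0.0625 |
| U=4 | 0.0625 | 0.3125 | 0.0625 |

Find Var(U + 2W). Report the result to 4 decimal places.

27.9375

E[U] = -0.5,  E[W] = -1.125,  E[UW] = 1.5
Var(U) = 16 − (-0.5)² = 15.75;  Var(W) = 3.375 − (-1.125)² = 2.109375
Cov(U,W) = 1.5 − (-0.5)(-1.125) = 0.9375
Var(U + 2W) = (1)²·15.75 + (2)²·2.109375 + 2·(1)·(2)·0.9375 = 27.9375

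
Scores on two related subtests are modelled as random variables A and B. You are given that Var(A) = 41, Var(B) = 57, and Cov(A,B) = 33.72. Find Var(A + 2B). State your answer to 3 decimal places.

Var(A + 2B) = (1)²·Var(A) + (2)²·Var(B) + 2·(1)·(2)·Cov(A,B)
= 1·41 + 4·57 + 4·33.72 = 403.88

403.880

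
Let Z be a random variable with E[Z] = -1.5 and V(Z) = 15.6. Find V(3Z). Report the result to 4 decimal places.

V(3Z) = (3)²·V(Z) = 9·15.6 = 140.4

140.4000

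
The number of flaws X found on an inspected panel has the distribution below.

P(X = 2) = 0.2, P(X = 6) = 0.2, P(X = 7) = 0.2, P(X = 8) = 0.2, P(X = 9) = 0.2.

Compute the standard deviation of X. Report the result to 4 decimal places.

E[X] = (2)(0.2) + (6)(0.2) + (7)(0.2) + (8)(0.2) + (9)(0.2) = 6.4
E[X²] = (2)²(0.2) + (6)²(0.2) + (7)²(0.2) + (8)²(0.2) + (9)²(0.2) = 46.8
Var(X) = E[X²] − (E[X])² = 46.8 − (6.4)² = 5.84
SD(X) = √5.84 ≈ 2.4166

2.4166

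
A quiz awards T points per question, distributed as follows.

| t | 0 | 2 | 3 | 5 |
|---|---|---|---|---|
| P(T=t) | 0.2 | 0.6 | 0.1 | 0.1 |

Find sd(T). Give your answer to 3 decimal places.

1.342

E[T] = (0)(0.2) + (2)(0.6) + (3)(0.1) + (5)(0.1) = 2
E[T²] = (0)²(0.2) + (2)²(0.6) + (3)²(0.1) + (5)²(0.1) = 5.8
Var(T) = E[T²] − (E[T])² = 5.8 − (2)² = 1.8
sd(T) = √1.8 ≈ 1.342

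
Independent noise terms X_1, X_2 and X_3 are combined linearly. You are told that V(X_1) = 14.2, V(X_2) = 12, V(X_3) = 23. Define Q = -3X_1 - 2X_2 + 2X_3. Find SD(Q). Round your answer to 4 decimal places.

16.3646

By independence, V(Q) = (-3)²V(X_1) + (-2)²V(X_2) + (2)²V(X_3)
= (-3)²·14.2 + (-2)²·12 + (2)²·23 = 267.8
SD(Q) = √267.8 ≈ 16.3646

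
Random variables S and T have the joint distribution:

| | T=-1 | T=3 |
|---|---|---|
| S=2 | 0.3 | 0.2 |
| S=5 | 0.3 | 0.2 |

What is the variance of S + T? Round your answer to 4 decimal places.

6.0900

E[S] = 3.5,  E[T] = 0.6,  E[ST] = 2.1
V(S) = 14.5 − (3.5)² = 2.25;  V(T) = 4.2 − (0.6)² = 3.84
Cov(S,T) = 2.1 − (3.5)(0.6) = 0
V(S + T) = (1)²·2.25 + (1)²·3.84 + 2·(1)·(1)·0 = 6.09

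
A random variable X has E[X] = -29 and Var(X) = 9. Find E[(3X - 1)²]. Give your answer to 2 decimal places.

E[3X - 1] = 3·-29 − 1 = -88
Var(3X - 1) = (3)²·9 = 81
E[(3X - 1)²] = Var((3X - 1)) + (E[(3X - 1)])² = 81 + (-88)² = 7825

7825.00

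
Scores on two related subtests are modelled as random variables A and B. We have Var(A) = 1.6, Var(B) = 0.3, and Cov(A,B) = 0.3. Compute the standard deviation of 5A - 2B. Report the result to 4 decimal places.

5.9330

Var(5A - 2B) = (5)²·Var(A) + (-2)²·Var(B) + 2·(5)·(-2)·Cov(A,B)
= 25·1.6 + 4·0.3 + -20·0.3 = 35.2
σ(5A - 2B) = √35.2 ≈ 5.9330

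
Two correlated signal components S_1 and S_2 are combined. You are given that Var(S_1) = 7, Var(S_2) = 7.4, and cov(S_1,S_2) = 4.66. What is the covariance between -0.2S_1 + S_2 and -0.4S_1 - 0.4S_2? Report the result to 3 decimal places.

cov(-0.2S_1 + S_2, -0.4S_1 - 0.4S_2) = (-0.2)(-0.4)Var(S_1) + (1)(-0.4)Var(S_2) + [(-0.2)(-0.4) + (1)(-0.4)]cov(S_1,S_2)
= 0.08·7 + -0.4·7.4 + -0.32·4.66 = -3.8912

-3.891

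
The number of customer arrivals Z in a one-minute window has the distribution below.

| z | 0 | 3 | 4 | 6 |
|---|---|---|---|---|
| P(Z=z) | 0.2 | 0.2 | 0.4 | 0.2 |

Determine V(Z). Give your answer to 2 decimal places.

E[Z] = (0)(0.2) + (3)(0.2) + (4)(0.4) + (6)(0.2) = 3.4
E[Z²] = (0)²(0.2) + (3)²(0.2) + (4)²(0.4) + (6)²(0.2) = 15.4
V(Z) = E[Z²] − (E[Z])² = 15.4 − (3.4)² = 3.84

3.84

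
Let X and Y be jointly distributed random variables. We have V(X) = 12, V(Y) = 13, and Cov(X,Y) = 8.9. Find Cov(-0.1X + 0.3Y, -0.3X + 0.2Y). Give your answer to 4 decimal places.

0.1610

Cov(-0.1X + 0.3Y, -0.3X + 0.2Y) = (-0.1)(-0.3)V(X) + (0.3)(0.2)V(Y) + [(-0.1)(0.2) + (0.3)(-0.3)]Cov(X,Y)
= 0.03·12 + 0.06·13 + -0.11·8.9 = 0.161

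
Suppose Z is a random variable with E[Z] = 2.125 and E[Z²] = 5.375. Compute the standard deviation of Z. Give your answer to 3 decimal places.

0.927

Var(Z) = 5.375 − (2.125)² = 0.859375
SD(Z) = √0.859375 ≈ 0.927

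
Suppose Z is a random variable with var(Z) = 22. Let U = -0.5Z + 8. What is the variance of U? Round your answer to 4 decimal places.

var(-0.5Z + 8) = (-0.5)²·var(Z) = 0.25·22 = 5.5

5.5000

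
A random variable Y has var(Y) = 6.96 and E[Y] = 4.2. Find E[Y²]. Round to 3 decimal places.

E[Y²] = var(Y) + (E[Y])² = 6.96 + (4.2)² = 24.6

24.600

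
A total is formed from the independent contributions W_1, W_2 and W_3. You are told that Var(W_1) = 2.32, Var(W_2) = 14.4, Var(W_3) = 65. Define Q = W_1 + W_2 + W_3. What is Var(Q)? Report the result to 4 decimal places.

81.7200

By independence, Var(Q) = (1)²Var(W_1) + (1)²Var(W_2) + (1)²Var(W_3)
= (1)²·2.32 + (1)²·14.4 + (1)²·65 = 81.72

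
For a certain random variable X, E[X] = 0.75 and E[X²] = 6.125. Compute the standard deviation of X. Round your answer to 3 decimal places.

2.358

Var(X) = 6.125 − (0.75)² = 5.5625
sd(X) = √5.5625 ≈ 2.358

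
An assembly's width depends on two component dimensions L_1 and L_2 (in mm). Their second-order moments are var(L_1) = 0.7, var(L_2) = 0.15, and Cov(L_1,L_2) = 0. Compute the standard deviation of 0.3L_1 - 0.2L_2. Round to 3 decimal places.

0.263

var(0.3L_1 - 0.2L_2) = (0.3)²·var(L_1) + (-0.2)²·var(L_2) + 2·(0.3)·(-0.2)·Cov(L_1,L_2)
= 0.09·0.7 + 0.04·0.15 + -0.12·0 = 0.069
sd(0.3L_1 - 0.2L_2) = √0.069 ≈ 0.263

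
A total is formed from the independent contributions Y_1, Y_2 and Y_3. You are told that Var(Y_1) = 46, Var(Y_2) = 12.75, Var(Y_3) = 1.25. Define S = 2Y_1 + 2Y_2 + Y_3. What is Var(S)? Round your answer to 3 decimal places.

By independence, Var(S) = (2)²Var(Y_1) + (2)²Var(Y_2) + (1)²Var(Y_3)
= (2)²·46 + (2)²·12.75 + (1)²·1.25 = 236.25

236.250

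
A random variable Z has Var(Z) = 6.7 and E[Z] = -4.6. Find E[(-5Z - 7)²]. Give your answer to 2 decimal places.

E[-5Z - 7] = -5·-4.6 − 7 = 16
Var(-5Z - 7) = (-5)²·6.7 = 167.5
E[(-5Z - 7)²] = Var((-5Z - 7)) + (E[(-5Z - 7)])² = 167.5 + (16)² = 423.5

423.50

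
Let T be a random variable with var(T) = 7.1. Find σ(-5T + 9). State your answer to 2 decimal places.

var(-5T + 9) = (-5)²·7.1 = 177.5
σ(-5T + 9) = √177.5 ≈ 13.32

13.32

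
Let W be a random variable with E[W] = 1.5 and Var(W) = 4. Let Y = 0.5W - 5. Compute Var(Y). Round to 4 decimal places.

Var(0.5W - 5) = (0.5)²·Var(W) = 0.25·4 = 1

1.0000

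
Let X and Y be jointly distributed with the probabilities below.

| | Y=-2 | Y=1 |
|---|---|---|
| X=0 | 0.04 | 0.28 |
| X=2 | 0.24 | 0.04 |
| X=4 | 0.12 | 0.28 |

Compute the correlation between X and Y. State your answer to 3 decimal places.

E[X] = 2.16,  E[Y] = -0.2
E[XY] = -0.72
Cov(X,Y) = E[XY] − E[X]E[Y] = -0.72 − (2.16)(-0.2) = -0.288
Var(X) = 2.8544,  Var(Y) = 2.16
ρ = -0.288 / √(2.8544·2.16) ≈ -0.116

-0.116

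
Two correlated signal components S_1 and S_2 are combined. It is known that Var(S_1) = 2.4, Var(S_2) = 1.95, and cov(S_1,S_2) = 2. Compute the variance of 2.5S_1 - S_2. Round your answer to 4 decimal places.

6.9500

Var(2.5S_1 - S_2) = (2.5)²·Var(S_1) + (-1)²·Var(S_2) + 2·(2.5)·(-1)·cov(S_1,S_2)
= 6.25·2.4 + 1·1.95 + -5·2 = 6.95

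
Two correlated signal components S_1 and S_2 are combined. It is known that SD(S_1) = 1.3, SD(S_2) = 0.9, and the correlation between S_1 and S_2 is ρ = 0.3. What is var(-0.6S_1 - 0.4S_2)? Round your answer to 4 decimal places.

0.9065

var(S_1) = (1.3)² = 1.69;  var(S_2) = (0.9)² = 0.81
Cov(S_1,S_2) = ρ·SD(S_1)·SD(S_2) = 0.3·1.3·0.9 = 0.351
var(-0.6S_1 - 0.4S_2) = (-0.6)²·var(S_1) + (-0.4)²·var(S_2) + 2·(-0.6)·(-0.4)·Cov(S_1,S_2)
= 0.36·1.69 + 0.16·0.81 + 0.48·0.351 = 0.90648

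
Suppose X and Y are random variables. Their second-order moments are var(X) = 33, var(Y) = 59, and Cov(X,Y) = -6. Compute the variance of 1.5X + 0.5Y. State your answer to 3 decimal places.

var(1.5X + 0.5Y) = (1.5)²·var(X) + (0.5)²·var(Y) + 2·(1.5)·(0.5)·Cov(X,Y)
= 2.25·33 + 0.25·59 + 1.5·-6 = 80

80.000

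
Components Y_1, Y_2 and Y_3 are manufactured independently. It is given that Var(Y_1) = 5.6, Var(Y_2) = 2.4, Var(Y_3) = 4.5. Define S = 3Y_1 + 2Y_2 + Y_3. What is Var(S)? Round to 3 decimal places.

By independence, Var(S) = (3)²Var(Y_1) + (2)²Var(Y_2) + (1)²Var(Y_3)
= (3)²·5.6 + (2)²·2.4 + (1)²·4.5 = 64.5

64.500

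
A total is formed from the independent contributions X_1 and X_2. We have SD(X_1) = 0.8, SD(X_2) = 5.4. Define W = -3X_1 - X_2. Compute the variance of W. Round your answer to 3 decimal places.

34.920

var(X_1) = 0.64, var(X_2) = 29.16
By independence, var(W) = (-3)²var(X_1) + (-1)²var(X_2)
= (-3)²·0.64 + (-1)²·29.16 = 34.92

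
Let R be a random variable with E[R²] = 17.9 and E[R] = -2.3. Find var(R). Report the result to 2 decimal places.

12.61

var(R) = 17.9 − (-2.3)² = 12.61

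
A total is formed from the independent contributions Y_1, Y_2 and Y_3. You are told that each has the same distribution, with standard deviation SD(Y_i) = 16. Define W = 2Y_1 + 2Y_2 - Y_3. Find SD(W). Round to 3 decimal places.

Var(Y_i) = (16)² = 256
By independence, Var(W) = (2)²Var(Y_1) + (2)²Var(Y_2) + (-1)²Var(Y_3)
= (2)²·256 + (2)²·256 + (-1)²·256 = 2304
SD(W) = √2304 ≈ 48.000

48.000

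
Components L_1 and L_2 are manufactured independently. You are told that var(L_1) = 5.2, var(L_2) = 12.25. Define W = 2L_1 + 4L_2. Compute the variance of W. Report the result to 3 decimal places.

216.800

By independence, var(W) = (2)²var(L_1) + (4)²var(L_2)
= (2)²·5.2 + (4)²·12.25 = 216.8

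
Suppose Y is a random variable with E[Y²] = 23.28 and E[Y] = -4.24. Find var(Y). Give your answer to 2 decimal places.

5.30

var(Y) = 23.28 − (-4.24)² = 5.3024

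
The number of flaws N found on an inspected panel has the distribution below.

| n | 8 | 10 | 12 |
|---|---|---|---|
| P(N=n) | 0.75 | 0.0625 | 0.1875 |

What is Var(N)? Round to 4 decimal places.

E[N] = (8)(0.75) + (10)(0.0625) + (12)(0.1875) = 8.875
E[N²] = (8)²(0.75) + (10)²(0.0625) + (12)²(0.1875) = 81.25
Var(N) = E[N²] − (E[N])² = 81.25 − (8.875)² = 2.484375

2.4844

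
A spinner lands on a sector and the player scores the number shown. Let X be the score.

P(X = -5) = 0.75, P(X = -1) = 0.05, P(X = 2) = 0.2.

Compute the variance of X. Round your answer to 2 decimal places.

8.04

E[X] = (-5)(0.75) + (-1)(0.05) + (2)(0.2) = -3.4
E[X²] = (-5)²(0.75) + (-1)²(0.05) + (2)²(0.2) = 19.6
Var(X) = E[X²] − (E[X])² = 19.6 − (-3.4)² = 8.04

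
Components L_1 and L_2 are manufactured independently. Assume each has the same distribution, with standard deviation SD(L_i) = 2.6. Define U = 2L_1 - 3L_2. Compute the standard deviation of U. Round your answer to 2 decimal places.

9.37

var(L_i) = (2.6)² = 6.76
By independence, var(U) = (2)²var(L_1) + (-3)²var(L_2)
= (2)²·6.76 + (-3)²·6.76 = 87.88
SD(U) = √87.88 ≈ 9.37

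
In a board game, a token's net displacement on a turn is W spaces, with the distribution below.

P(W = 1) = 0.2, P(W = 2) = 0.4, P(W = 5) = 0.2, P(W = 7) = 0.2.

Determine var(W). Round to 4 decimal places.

5.0400

E[W] = (1)(0.2) + (2)(0.4) + (5)(0.2) + (7)(0.2) = 3.4
E[W²] = (1)²(0.2) + (2)²(0.4) + (5)²(0.2) + (7)²(0.2) = 16.6
var(W) = E[W²] − (E[W])² = 16.6 − (3.4)² = 5.04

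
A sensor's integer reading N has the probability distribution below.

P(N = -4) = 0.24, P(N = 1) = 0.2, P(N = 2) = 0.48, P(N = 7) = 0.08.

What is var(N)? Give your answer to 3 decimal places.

E[N] = (-4)(0.24) + (1)(0.2) + (2)(0.48) + (7)(0.08) = 0.76
E[N²] = (-4)²(0.24) + (1)²(0.2) + (2)²(0.48) + (7)²(0.08) = 9.88
var(N) = E[N²] − (E[N])² = 9.88 − (0.76)² = 9.3024

9.302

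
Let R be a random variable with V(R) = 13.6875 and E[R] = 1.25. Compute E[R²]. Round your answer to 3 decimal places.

E[R²] = V(R) + (E[R])² = 13.6875 + (1.25)² = 15.25

15.250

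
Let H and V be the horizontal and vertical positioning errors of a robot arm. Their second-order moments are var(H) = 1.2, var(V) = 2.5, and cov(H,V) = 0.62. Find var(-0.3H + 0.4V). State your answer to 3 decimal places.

var(-0.3H + 0.4V) = (-0.3)²·var(H) + (0.4)²·var(V) + 2·(-0.3)·(0.4)·cov(H,V)
= 0.09·1.2 + 0.16·2.5 + -0.24·0.62 = 0.3592

0.359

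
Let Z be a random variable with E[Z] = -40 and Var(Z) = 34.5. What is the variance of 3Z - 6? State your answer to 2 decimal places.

310.50

Var(3Z - 6) = (3)²·Var(Z) = 9·34.5 = 310.5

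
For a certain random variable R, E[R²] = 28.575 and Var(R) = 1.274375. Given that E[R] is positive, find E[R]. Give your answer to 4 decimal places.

5.2250

(E[R])² = E[R²] − Var(R) = 28.575 − 1.274375 = 27.300625
E[R] = √27.300625 = 5.225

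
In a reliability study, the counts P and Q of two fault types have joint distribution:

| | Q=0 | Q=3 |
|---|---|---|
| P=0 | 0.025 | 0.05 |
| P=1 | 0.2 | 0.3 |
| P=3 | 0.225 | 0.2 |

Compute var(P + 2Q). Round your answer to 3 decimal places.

9.169

E[P] = 1.775,  E[Q] = 1.65,  E[PQ] = 2.7
var(P) = 4.325 − (1.775)² = 1.174375;  var(Q) = 4.95 − (1.65)² = 2.2275
Cov(P,Q) = 2.7 − (1.775)(1.65) = -0.22875
var(P + 2Q) = (1)²·1.174375 + (2)²·2.2275 + 2·(1)·(2)·-0.22875 = 9.169375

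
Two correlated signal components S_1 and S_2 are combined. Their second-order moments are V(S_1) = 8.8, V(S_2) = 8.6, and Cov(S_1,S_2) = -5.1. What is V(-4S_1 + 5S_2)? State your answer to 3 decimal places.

559.800

V(-4S_1 + 5S_2) = (-4)²·V(S_1) + (5)²·V(S_2) + 2·(-4)·(5)·Cov(S_1,S_2)
= 16·8.8 + 25·8.6 + -40·-5.1 = 559.8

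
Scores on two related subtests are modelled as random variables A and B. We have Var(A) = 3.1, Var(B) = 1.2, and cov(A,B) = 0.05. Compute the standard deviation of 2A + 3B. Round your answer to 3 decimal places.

Var(2A + 3B) = (2)²·Var(A) + (3)²·Var(B) + 2·(2)·(3)·cov(A,B)
= 4·3.1 + 9·1.2 + 12·0.05 = 23.8
SD(2A + 3B) = √23.8 ≈ 4.879

4.879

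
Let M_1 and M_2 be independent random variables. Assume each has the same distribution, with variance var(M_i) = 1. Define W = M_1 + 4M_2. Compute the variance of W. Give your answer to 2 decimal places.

17.00

By independence, var(W) = (1)²var(M_1) + (4)²var(M_2)
= (1)²·1 + (4)²·1 = 17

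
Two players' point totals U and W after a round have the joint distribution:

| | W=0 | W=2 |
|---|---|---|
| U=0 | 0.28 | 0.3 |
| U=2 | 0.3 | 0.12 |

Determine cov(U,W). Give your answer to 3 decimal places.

-0.226

E[U] = 0.84,  E[W] = 0.84
E[UW] = 0.48
cov(U,W) = E[UW] − E[U]E[W] = 0.48 − (0.84)(0.84) = -0.2256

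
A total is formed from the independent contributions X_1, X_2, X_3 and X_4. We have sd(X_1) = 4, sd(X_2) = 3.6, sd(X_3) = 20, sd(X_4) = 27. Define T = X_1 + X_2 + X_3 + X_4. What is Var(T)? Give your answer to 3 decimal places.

Var(X_1) = 16, Var(X_2) = 12.96, Var(X_3) = 400, Var(X_4) = 729
By independence, Var(T) = (1)²Var(X_1) + (1)²Var(X_2) + (1)²Var(X_3) + (1)²Var(X_4)
= (1)²·16 + (1)²·12.96 + (1)²·400 + (1)²·729 = 1157.96

1157.960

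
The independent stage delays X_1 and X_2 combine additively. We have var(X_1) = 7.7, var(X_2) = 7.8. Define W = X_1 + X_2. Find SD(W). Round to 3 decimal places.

By independence, var(W) = (1)²var(X_1) + (1)²var(X_2)
= (1)²·7.7 + (1)²·7.8 = 15.5
SD(W) = √15.5 ≈ 3.937

3.937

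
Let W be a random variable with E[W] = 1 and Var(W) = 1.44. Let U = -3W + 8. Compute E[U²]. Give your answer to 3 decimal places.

37.960

E[-3W + 8] = -3·1 + 8 = 5
Var(-3W + 8) = (-3)²·1.44 = 12.96
E[U²] = Var(U) + (E[U])² = 12.96 + (5)² = 37.96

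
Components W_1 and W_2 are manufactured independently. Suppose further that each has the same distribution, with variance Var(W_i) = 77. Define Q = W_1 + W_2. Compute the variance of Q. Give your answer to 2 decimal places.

154.00

By independence, Var(Q) = (1)²Var(W_1) + (1)²Var(W_2)
= (1)²·77 + (1)²·77 = 154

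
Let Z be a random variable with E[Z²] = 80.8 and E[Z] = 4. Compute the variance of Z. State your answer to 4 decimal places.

64.8000

V(Z) = 80.8 − (4)² = 64.8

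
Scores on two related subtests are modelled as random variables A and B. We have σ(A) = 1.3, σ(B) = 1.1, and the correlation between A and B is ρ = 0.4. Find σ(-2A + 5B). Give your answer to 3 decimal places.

var(A) = (1.3)² = 1.69;  var(B) = (1.1)² = 1.21
Cov(A,B) = ρ·σ(A)·σ(B) = 0.4·1.3·1.1 = 0.572
var(-2A + 5B) = (-2)²·var(A) + (5)²·var(B) + 2·(-2)·(5)·Cov(A,B)
= 4·1.69 + 25·1.21 + -20·0.572 = 25.57
σ(-2A + 5B) = √25.57 ≈ 5.057

5.057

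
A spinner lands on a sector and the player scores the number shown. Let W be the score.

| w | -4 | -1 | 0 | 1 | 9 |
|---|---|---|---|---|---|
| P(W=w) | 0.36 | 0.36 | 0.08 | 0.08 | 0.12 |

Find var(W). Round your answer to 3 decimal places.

E[W] = (-4)(0.36) + (-1)(0.36) + (0)(0.08) + (1)(0.08) + (9)(0.12) = -0.64
E[W²] = (-4)²(0.36) + (-1)²(0.36) + (0)²(0.08) + (1)²(0.08) + (9)²(0.12) = 15.92
var(W) = E[W²] − (E[W])² = 15.92 − (-0.64)² = 15.5104

15.510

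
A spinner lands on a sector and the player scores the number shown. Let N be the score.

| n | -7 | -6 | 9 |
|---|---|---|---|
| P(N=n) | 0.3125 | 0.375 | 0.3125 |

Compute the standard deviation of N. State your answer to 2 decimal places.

E[N] = (-7)(0.3125) + (-6)(0.375) + (9)(0.3125) = -1.625
E[N²] = (-7)²(0.3125) + (-6)²(0.375) + (9)²(0.3125) = 54.125
Var(N) = E[N²] − (E[N])² = 54.125 − (-1.625)² = 51.484375
sd(N) = √51.484375 ≈ 7.18

7.18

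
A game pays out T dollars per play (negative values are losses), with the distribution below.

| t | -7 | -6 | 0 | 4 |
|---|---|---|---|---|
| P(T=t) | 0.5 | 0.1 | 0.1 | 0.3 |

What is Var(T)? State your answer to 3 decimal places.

24.490

E[T] = (-7)(0.5) + (-6)(0.1) + (0)(0.1) + (4)(0.3) = -2.9
E[T²] = (-7)²(0.5) + (-6)²(0.1) + (0)²(0.1) + (4)²(0.3) = 32.9
Var(T) = E[T²] − (E[T])² = 32.9 − (-2.9)² = 24.49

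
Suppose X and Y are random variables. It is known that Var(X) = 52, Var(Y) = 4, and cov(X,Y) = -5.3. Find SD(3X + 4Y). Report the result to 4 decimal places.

20.1196

Var(3X + 4Y) = (3)²·Var(X) + (4)²·Var(Y) + 2·(3)·(4)·cov(X,Y)
= 9·52 + 16·4 + 24·-5.3 = 404.8
SD(3X + 4Y) = √404.8 ≈ 20.1196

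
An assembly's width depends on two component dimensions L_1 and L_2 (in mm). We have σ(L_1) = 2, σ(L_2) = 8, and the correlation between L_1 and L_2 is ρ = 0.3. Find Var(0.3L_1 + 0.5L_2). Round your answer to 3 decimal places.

17.800

Var(L_1) = (2)² = 4;  Var(L_2) = (8)² = 64
cov(L_1,L_2) = ρ·σ(L_1)·σ(L_2) = 0.3·2·8 = 4.8
Var(0.3L_1 + 0.5L_2) = (0.3)²·Var(L_1) + (0.5)²·Var(L_2) + 2·(0.3)·(0.5)·cov(L_1,L_2)
= 0.09·4 + 0.25·64 + 0.3·4.8 = 17.8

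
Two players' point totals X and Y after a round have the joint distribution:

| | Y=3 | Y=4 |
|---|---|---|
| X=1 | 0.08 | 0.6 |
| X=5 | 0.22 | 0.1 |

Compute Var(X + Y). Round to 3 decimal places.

E[X] = 2.28,  E[Y] = 3.7,  E[XY] = 7.94
Var(X) = 8.68 − (2.28)² = 3.4816;  Var(Y) = 13.9 − (3.7)² = 0.21
Cov(X,Y) = 7.94 − (2.28)(3.7) = -0.496
Var(X + Y) = (1)²·3.4816 + (1)²·0.21 + 2·(1)·(1)·-0.496 = 2.6996

2.700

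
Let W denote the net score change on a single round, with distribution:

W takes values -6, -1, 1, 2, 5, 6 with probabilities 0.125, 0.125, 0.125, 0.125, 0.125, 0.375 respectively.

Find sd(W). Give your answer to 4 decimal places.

4.0292

E[W] = (-6)(0.125) + (-1)(0.125) + (1)(0.125) + (2)(0.125) + (5)(0.125) + (6)(0.375) = 2.375
E[W²] = (-6)²(0.125) + (-1)²(0.125) + (1)²(0.125) + (2)²(0.125) + (5)²(0.125) + (6)²(0.375) = 21.875
Var(W) = E[W²] − (E[W])² = 21.875 − (2.375)² = 16.234375
sd(W) = √16.234375 ≈ 4.0292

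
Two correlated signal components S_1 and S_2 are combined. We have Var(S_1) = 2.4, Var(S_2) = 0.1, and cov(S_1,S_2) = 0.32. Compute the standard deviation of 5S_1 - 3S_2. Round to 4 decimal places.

7.1624

Var(5S_1 - 3S_2) = (5)²·Var(S_1) + (-3)²·Var(S_2) + 2·(5)·(-3)·cov(S_1,S_2)
= 25·2.4 + 9·0.1 + -30·0.32 = 51.3
sd(5S_1 - 3S_2) = √51.3 ≈ 7.1624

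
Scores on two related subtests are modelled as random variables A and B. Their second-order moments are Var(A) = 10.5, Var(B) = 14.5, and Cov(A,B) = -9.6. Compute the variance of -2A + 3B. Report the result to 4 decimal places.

287.7000

Var(-2A + 3B) = (-2)²·Var(A) + (3)²·Var(B) + 2·(-2)·(3)·Cov(A,B)
= 4·10.5 + 9·14.5 + -12·-9.6 = 287.7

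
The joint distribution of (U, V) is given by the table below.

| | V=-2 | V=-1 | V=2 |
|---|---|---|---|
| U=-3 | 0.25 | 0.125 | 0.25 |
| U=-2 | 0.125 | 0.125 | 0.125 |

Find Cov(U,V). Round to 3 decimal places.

-0.031

E[U] = -2.625,  E[V] = -0.25
E[UV] = 0.625
Cov(U,V) = E[UV] − E[U]E[V] = 0.625 − (-2.625)(-0.25) = -0.03125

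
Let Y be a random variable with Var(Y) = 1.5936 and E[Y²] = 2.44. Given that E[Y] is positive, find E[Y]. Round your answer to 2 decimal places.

(E[Y])² = E[Y²] − Var(Y) = 2.44 − 1.5936 = 0.8464
E[Y] = √0.8464 = 0.92

0.92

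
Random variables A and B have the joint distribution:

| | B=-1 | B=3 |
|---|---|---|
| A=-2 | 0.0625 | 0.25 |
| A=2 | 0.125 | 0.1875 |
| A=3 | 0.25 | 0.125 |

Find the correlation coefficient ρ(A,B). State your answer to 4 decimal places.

-0.3594

E[A] = 1.125,  E[B] = 1.25
E[AB] = -0.125
cov(A,B) = E[AB] − E[A]E[B] = -0.125 − (1.125)(1.25) = -1.53125
Var(A) = 4.609375,  Var(B) = 3.9375
ρ = -1.53125 / √(4.609375·3.9375) ≈ -0.3594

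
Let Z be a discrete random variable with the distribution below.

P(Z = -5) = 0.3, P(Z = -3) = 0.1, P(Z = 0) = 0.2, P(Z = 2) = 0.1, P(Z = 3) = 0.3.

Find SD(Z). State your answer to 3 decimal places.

3.318

E[Z] = (-5)(0.3) + (-3)(0.1) + (0)(0.2) + (2)(0.1) + (3)(0.3) = -0.7
E[Z²] = (-5)²(0.3) + (-3)²(0.1) + (0)²(0.2) + (2)²(0.1) + (3)²(0.3) = 11.5
Var(Z) = E[Z²] − (E[Z])² = 11.5 − (-0.7)² = 11.01
SD(Z) = √11.01 ≈ 3.318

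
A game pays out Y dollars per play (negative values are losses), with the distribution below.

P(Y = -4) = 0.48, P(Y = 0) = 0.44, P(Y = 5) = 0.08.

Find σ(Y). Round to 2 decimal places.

2.71

E[Y] = (-4)(0.48) + (0)(0.44) + (5)(0.08) = -1.52
E[Y²] = (-4)²(0.48) + (0)²(0.44) + (5)²(0.08) = 9.68
Var(Y) = E[Y²] − (E[Y])² = 9.68 − (-1.52)² = 7.3696
σ(Y) = √7.3696 ≈ 2.71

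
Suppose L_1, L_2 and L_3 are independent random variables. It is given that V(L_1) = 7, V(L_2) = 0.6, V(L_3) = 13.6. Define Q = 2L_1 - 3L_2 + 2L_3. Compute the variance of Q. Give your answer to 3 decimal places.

87.800

By independence, V(Q) = (2)²V(L_1) + (-3)²V(L_2) + (2)²V(L_3)
= (2)²·7 + (-3)²·0.6 + (2)²·13.6 = 87.8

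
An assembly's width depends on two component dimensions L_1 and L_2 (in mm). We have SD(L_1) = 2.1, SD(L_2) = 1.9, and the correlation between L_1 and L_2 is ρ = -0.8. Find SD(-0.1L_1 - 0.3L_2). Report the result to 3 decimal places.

0.421

var(L_1) = (2.1)² = 4.41;  var(L_2) = (1.9)² = 3.61
Cov(L_1,L_2) = ρ·SD(L_1)·SD(L_2) = -0.8·2.1·1.9 = -3.192
var(-0.1L_1 - 0.3L_2) = (-0.1)²·var(L_1) + (-0.3)²·var(L_2) + 2·(-0.1)·(-0.3)·Cov(L_1,L_2)
= 0.01·4.41 + 0.09·3.61 + 0.06·-3.192 = 0.17748
SD(-0.1L_1 - 0.3L_2) = √0.17748 ≈ 0.421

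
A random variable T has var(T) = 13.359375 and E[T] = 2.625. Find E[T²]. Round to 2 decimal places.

E[T²] = var(T) + (E[T])² = 13.359375 + (2.625)² = 20.25

20.25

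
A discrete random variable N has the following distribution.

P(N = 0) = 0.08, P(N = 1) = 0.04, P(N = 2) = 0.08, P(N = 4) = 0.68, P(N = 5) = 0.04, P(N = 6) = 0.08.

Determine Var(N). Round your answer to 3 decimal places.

E[N] = (0)(0.08) + (1)(0.04) + (2)(0.08) + (4)(0.68) + (5)(0.04) + (6)(0.08) = 3.6
E[N²] = (0)²(0.08) + (1)²(0.04) + (2)²(0.08) + (4)²(0.68) + (5)²(0.04) + (6)²(0.08) = 15.12
Var(N) = E[N²] − (E[N])² = 15.12 − (3.6)² = 2.16

2.160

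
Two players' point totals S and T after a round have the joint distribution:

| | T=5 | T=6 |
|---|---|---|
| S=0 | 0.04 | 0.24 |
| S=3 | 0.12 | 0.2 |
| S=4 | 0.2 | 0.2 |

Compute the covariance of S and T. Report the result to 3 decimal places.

-0.238

E[S] = 2.56,  E[T] = 5.64
E[ST] = 14.2
Cov(S,T) = E[ST] − E[S]E[T] = 14.2 − (2.56)(5.64) = -0.2384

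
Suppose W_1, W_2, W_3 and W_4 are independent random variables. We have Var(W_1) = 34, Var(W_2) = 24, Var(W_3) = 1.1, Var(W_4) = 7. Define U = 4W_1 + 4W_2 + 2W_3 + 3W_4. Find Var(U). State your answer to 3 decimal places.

By independence, Var(U) = (4)²Var(W_1) + (4)²Var(W_2) + (2)²Var(W_3) + (3)²Var(W_4)
= (4)²·34 + (4)²·24 + (2)²·1.1 + (3)²·7 = 995.4

995.400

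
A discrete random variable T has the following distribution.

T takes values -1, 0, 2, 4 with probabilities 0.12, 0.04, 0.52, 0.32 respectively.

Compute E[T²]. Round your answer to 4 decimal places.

7.3200

E[T²] = (-1)²(0.12) + (0)²(0.04) + (2)²(0.52) + (4)²(0.32) = 7.32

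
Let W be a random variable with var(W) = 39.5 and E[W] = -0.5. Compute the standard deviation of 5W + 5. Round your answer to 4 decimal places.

var(5W + 5) = (5)²·39.5 = 987.5
σ(5W + 5) = √987.5 ≈ 31.4245

31.4245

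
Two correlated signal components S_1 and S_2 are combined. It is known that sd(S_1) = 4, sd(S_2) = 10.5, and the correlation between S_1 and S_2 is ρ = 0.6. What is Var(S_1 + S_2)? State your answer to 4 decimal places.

Var(S_1) = (4)² = 16;  Var(S_2) = (10.5)² = 110.25
Cov(S_1,S_2) = ρ·sd(S_1)·sd(S_2) = 0.6·4·10.5 = 25.2
Var(S_1 + S_2) = (1)²·Var(S_1) + (1)²·Var(S_2) + 2·(1)·(1)·Cov(S_1,S_2)
= 1·16 + 1·110.25 + 2·25.2 = 176.65

176.6500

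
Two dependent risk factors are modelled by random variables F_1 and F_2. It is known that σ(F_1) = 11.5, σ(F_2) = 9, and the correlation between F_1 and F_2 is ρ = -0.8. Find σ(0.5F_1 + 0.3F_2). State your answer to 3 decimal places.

3.939

var(F_1) = (11.5)² = 132.25;  var(F_2) = (9)² = 81
Cov(F_1,F_2) = ρ·σ(F_1)·σ(F_2) = -0.8·11.5·9 = -82.8
var(0.5F_1 + 0.3F_2) = (0.5)²·var(F_1) + (0.3)²·var(F_2) + 2·(0.5)·(0.3)·Cov(F_1,F_2)
= 0.25·132.25 + 0.09·81 + 0.3·-82.8 = 15.5125
σ(0.5F_1 + 0.3F_2) = √15.5125 ≈ 3.939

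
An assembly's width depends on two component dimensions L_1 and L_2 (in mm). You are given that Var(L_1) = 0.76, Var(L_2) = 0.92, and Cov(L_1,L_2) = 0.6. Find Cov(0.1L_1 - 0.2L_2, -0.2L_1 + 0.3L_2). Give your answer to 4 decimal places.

Cov(0.1L_1 - 0.2L_2, -0.2L_1 + 0.3L_2) = (0.1)(-0.2)Var(L_1) + (-0.2)(0.3)Var(L_2) + [(0.1)(0.3) + (-0.2)(-0.2)]Cov(L_1,L_2)
= -0.02·0.76 + -0.06·0.92 + 0.07·0.6 = -0.0284

-0.0284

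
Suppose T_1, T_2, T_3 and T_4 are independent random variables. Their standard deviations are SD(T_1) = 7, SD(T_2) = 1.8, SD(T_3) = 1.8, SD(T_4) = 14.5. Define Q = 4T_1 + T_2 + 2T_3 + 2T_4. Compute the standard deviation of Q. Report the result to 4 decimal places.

Var(T_1) = 49, Var(T_2) = 3.24, Var(T_3) = 3.24, Var(T_4) = 210.25
By independence, Var(Q) = (4)²Var(T_1) + (1)²Var(T_2) + (2)²Var(T_3) + (2)²Var(T_4)
= (4)²·49 + (1)²·3.24 + (2)²·3.24 + (2)²·210.25 = 1641.2
SD(Q) = √1641.2 ≈ 40.5117

40.5117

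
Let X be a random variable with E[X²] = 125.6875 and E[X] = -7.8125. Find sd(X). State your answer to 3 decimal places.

8.041

Var(X) = 125.6875 − (-7.8125)² = 64.65234375
sd(X) = √64.65234375 ≈ 8.041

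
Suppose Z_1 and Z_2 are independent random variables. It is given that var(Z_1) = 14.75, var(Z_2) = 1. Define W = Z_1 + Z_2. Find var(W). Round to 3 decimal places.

15.750

By independence, var(W) = (1)²var(Z_1) + (1)²var(Z_2)
= (1)²·14.75 + (1)²·1 = 15.75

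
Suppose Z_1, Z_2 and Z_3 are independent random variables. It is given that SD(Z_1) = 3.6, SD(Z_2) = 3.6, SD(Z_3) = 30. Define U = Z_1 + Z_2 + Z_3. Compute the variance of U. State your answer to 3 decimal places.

Var(Z_1) = 12.96, Var(Z_2) = 12.96, Var(Z_3) = 900
By independence, Var(U) = (1)²Var(Z_1) + (1)²Var(Z_2) + (1)²Var(Z_3)
= (1)²·12.96 + (1)²·12.96 + (1)²·900 = 925.92

925.920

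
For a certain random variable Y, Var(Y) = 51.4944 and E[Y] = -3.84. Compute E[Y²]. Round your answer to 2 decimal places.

66.24

E[Y²] = Var(Y) + (E[Y])² = 51.4944 + (-3.84)² = 66.24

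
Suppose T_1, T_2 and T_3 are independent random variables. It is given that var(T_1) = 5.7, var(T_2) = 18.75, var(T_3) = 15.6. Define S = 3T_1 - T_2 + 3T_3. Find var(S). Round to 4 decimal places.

210.4500

By independence, var(S) = (3)²var(T_1) + (-1)²var(T_2) + (3)²var(T_3)
= (3)²·5.7 + (-1)²·18.75 + (3)²·15.6 = 210.45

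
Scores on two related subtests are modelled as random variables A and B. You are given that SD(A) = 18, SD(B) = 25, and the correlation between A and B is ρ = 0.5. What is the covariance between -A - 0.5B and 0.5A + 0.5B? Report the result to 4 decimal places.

Var(A) = (18)² = 324;  Var(B) = (25)² = 625
Cov(A,B) = ρ·SD(A)·SD(B) = 0.5·18·25 = 225
Cov(-A - 0.5B, 0.5A + 0.5B) = (-1)(0.5)Var(A) + (-0.5)(0.5)Var(B) + [(-1)(0.5) + (-0.5)(0.5)]Cov(A,B)
= -0.5·324 + -0.25·625 + -0.75·225 = -487

-487.0000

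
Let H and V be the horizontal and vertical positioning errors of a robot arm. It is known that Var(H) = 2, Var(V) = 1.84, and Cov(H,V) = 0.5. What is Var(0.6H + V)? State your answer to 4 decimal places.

Var(0.6H + V) = (0.6)²·Var(H) + (1)²·Var(V) + 2·(0.6)·(1)·Cov(H,V)
= 0.36·2 + 1·1.84 + 1.2·0.5 = 3.16

3.1600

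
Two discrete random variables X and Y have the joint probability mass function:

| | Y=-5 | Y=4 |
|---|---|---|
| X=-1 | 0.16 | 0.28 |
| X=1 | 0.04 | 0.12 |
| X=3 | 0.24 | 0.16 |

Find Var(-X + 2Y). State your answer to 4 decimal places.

90.2144

E[X] = 0.92,  E[Y] = 0.04,  E[XY] = -1.72
Var(X) = 4.2 − (0.92)² = 3.3536;  Var(Y) = 19.96 − (0.04)² = 19.9584
Cov(X,Y) = -1.72 − (0.92)(0.04) = -1.7568
Var(-X + 2Y) = (-1)²·3.3536 + (2)²·19.9584 + 2·(-1)·(2)·-1.7568 = 90.2144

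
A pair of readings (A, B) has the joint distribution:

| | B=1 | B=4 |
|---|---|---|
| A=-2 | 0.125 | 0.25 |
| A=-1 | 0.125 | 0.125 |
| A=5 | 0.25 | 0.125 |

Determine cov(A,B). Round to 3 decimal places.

-1.313

E[A] = 0.875,  E[B] = 2.5
E[AB] = 0.875
cov(A,B) = E[AB] − E[A]E[B] = 0.875 − (0.875)(2.5) = -1.3125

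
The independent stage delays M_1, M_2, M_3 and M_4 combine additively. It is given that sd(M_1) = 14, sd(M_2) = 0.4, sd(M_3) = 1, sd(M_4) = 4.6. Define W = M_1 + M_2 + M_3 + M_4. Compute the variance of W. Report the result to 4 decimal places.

218.3200

var(M_1) = 196, var(M_2) = 0.16, var(M_3) = 1, var(M_4) = 21.16
By independence, var(W) = (1)²var(M_1) + (1)²var(M_2) + (1)²var(M_3) + (1)²var(M_4)
= (1)²·196 + (1)²·0.16 + (1)²·1 + (1)²·21.16 = 218.32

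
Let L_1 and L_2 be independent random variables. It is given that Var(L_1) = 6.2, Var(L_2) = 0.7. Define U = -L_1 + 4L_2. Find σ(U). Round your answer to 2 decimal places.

By independence, Var(U) = (-1)²Var(L_1) + (4)²Var(L_2)
= (-1)²·6.2 + (4)²·0.7 = 17.4
σ(U) = √17.4 ≈ 4.17

4.17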